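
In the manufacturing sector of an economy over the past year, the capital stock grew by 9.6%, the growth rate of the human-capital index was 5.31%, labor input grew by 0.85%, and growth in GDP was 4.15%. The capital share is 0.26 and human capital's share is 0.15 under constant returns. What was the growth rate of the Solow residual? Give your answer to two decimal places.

Labor's share = 1 − 0.26 − 0.15 = 0.59.
The capital stock: 0.26 × 9.6 = 2.496 pp.
The human-capital index: 0.15 × 5.31 = 0.7965 pp.
Labor input: 0.59 × 0.85 = 0.5015 pp.
TFP growth = 4.15 − 3.794 = 0.356%.

0.36%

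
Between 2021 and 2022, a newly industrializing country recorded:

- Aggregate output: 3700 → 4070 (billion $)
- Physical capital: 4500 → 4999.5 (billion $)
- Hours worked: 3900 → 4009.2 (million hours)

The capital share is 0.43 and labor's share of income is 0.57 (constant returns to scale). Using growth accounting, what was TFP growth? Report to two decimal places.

TFP grew 3.63%.

Aggregate output growth = (4070 − 3700) / 3700 = 10%.
Physical capital growth = (4999.5 − 4500) / 4500 = 11.1%.
Hours worked growth = (4009.2 − 3900) / 3900 = 2.8%.
Labor's share = 1 − 0.43 = 0.57.
Physical capital: 0.43 × 11.1 = 4.773 pp.
Hours worked: 0.57 × 2.8 = 1.596 pp.
TFP growth = 10 − 6.369 = 3.631%.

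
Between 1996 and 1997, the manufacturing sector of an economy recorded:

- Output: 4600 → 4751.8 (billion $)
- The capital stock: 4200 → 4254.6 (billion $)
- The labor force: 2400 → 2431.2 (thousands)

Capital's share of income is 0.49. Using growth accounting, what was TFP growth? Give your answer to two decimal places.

Output growth = (4751.8 − 4600) / 4600 = 3.3%.
The capital stock growth = (4254.6 − 4200) / 4200 = 1.3%.
The labor force growth = (2431.2 − 2400) / 2400 = 1.3%.
Labor's share = 1 − 0.49 = 0.51.
The capital stock: 0.49 × 1.3 = 0.637 pp.
The labor force: 0.51 × 1.3 = 0.663 pp.
TFP growth = 3.3 − 1.3 = 2%.

2.00%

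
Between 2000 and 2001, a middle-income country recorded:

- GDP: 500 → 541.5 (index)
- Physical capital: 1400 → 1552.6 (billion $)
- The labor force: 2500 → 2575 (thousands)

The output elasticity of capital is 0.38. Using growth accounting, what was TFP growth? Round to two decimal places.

TFP growth was 2.30%.

GDP growth = (541.5 − 500) / 500 = 8.3%.
Physical capital growth = (1552.6 − 1400) / 1400 = 10.9%.
The labor force growth = (2575 − 2500) / 2500 = 3%.
Labor's share = 1 − 0.38 = 0.62.
Physical capital: 0.38 × 10.9 = 4.142 pp.
The labor force: 0.62 × 3 = 1.86 pp.
TFP growth = 8.3 − 6.002 = 2.298%.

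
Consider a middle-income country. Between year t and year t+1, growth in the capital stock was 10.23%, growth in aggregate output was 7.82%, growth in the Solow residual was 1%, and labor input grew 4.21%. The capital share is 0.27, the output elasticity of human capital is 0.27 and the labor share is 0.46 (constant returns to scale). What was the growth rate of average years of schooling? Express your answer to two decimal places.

Labor's share = 1 − 0.27 − 0.27 = 0.46.
gY = gA + 0.27×10.23 + 0.46×4.21 + 0.27×g.
0.27×g = 7.82 − 1 − 4.6987 = 2.1213.
g = 2.1213 / 0.27 = 7.8567%.

7.86%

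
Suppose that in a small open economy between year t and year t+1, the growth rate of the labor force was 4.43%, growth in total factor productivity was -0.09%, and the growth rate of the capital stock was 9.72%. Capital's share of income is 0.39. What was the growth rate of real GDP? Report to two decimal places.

Labor's share = 1 − 0.39 = 0.61.
The capital stock: 0.39 × 9.72 = 3.7908 pp.
The labor force: 0.61 × 4.43 = 2.7023 pp.
Output growth = -0.09 + 6.4931 = 6.4031%.

6.40%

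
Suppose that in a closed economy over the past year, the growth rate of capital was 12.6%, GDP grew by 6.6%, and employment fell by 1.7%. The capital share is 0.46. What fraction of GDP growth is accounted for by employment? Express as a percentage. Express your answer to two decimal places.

Labor's share = 1 − 0.46 = 0.54.
Employment contributed 0.54 × (-1.7) = -0.918 pp.
Share of growth = -0.918 / 6.6 × 100 = -13.9091%.

Employment accounted for -13.91% of growth.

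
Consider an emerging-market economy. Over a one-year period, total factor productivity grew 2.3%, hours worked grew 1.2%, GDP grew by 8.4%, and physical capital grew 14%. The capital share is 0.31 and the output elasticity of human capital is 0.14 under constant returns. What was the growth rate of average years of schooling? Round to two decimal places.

7.86%

Labor's share = 1 − 0.31 − 0.14 = 0.55.
gY = gA + 0.31×14 + 0.55×1.2 + 0.14×g.
0.14×g = 8.4 − 2.3 − 5 = 1.1.
g = 1.1 / 0.14 = 7.8571%.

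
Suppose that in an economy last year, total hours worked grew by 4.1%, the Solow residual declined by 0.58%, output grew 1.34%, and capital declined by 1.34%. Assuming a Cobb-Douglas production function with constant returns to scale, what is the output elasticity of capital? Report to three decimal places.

α = 0.401

gY = gA + α·gK + (1−α)·gL, so gY − gA − gL = α(gK − gL).
1.34 + 0.58 − 4.1 = α × (-1.34 − 4.1).
-2.18 = -5.44 α, so α = 0.40074.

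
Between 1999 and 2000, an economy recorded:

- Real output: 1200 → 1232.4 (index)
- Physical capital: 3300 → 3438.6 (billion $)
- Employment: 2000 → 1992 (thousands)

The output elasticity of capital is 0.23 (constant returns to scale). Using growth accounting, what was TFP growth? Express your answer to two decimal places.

Real output growth = (1232.4 − 1200) / 1200 = 2.7%.
Physical capital growth = (3438.6 − 3300) / 3300 = 4.2%.
Employment growth = (1992 − 2000) / 2000 = -0.4%.
Labor's share = 1 − 0.23 = 0.77.
Physical capital: 0.23 × 4.2 = 0.966 pp.
Employment: 0.77 × (-0.4) = -0.308 pp.
TFP growth = 2.7 − 0.658 = 2.042%.

2.04%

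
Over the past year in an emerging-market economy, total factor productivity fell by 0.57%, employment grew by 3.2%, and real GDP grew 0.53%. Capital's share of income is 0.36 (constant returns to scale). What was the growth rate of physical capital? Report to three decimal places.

Labor's share = 1 − 0.36 = 0.64.
gY = gA + 0.64×3.2 + 0.36×g.
0.36×g = 0.53 + 0.57 − 2.048 = -0.948.
g = -0.948 / 0.36 = -2.63333%.

-2.633%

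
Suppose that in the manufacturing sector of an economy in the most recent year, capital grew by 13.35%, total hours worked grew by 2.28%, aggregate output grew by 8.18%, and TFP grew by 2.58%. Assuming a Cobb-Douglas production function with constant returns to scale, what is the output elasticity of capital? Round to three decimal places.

α = 0.300

gY = gA + α·gK + (1−α)·gL, so gY − gA − gL = α(gK − gL).
8.18 − 2.58 − 2.28 = α × (13.35 − 2.28).
3.32 = 11.07 α, so α = 0.29991.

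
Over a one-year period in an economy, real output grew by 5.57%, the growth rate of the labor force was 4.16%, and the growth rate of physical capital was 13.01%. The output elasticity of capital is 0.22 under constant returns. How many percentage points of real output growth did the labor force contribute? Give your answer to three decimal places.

3.245 percentage points

Labor's share = 1 − 0.22 = 0.78.
Contribution = share × growth = 0.78 × 4.16 = 3.2448 pp.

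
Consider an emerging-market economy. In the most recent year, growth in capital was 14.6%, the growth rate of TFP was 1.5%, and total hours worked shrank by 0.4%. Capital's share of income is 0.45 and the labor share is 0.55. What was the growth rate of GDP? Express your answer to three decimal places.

GDP growth was 7.850%.

Labor's share = 1 − 0.45 = 0.55.
Capital: 0.45 × 14.6 = 6.57 pp.
Total hours worked: 0.55 × (-0.4) = -0.22 pp.
Output growth = 1.5 + 6.35 = 7.85%.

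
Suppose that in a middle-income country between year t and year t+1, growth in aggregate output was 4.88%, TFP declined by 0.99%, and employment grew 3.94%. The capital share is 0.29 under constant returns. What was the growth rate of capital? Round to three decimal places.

Capital grew 10.595%.

Labor's share = 1 − 0.29 = 0.71.
gY = gA + 0.71×3.94 + 0.29×g.
0.29×g = 4.88 + 0.99 − 2.7974 = 3.0726.
g = 3.0726 / 0.29 = 10.59517%.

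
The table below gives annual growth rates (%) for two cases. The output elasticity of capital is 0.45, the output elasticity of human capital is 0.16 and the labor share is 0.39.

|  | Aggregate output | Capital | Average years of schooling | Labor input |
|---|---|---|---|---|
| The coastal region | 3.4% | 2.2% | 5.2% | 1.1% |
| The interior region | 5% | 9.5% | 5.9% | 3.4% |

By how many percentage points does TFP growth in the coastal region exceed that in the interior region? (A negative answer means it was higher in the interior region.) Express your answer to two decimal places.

Labor's share = 1 − 0.45 − 0.16 = 0.39.
The coastal region: TFP = 3.4 − 0.99 − 0.832 − 0.429 = 1.149%.
The interior region: TFP = 5 − 4.275 − 0.944 − 1.326 = -1.545%.
Difference = 1.149 − (-1.545) = 2.694 pp.

2.69 percentage points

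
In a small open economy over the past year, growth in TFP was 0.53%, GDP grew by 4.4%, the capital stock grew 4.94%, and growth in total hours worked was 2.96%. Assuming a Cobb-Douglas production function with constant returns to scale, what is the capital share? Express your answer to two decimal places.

0.46

gY = gA + α·gK + (1−α)·gL, so gY − gA − gL = α(gK − gL).
4.4 − 0.53 − 2.96 = α × (4.94 − 2.96).
0.91 = 1.98 α, so α = 0.4596.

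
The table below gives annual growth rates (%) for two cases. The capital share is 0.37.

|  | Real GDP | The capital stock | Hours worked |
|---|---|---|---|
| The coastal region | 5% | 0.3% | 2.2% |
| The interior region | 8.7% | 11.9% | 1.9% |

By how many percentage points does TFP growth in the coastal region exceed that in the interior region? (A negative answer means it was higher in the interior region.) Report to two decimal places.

0.40 percentage points

Labor's share = 1 − 0.37 = 0.63.
The coastal region: TFP = 5 − 0.111 − 1.386 = 3.503%.
The interior region: TFP = 8.7 − 4.403 − 1.197 = 3.1%.
Difference = 3.503 − (3.1) = 0.403 pp.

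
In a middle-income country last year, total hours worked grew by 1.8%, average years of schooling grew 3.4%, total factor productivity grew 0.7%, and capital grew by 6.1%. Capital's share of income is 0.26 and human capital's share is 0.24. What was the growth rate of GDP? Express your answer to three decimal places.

4.002%

Labor's share = 1 − 0.26 − 0.24 = 0.5.
Capital: 0.26 × 6.1 = 1.586 pp.
Average years of schooling: 0.24 × 3.4 = 0.816 pp.
Total hours worked: 0.5 × 1.8 = 0.9 pp.
Output growth = 0.7 + 3.302 = 4.002%.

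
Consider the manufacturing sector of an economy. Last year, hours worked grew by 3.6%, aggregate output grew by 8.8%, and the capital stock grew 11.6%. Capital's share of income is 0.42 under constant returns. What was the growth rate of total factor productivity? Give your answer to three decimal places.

Labor's share = 1 − 0.42 = 0.58.
The capital stock: 0.42 × 11.6 = 4.872 pp.
Hours worked: 0.58 × 3.6 = 2.088 pp.
TFP growth = 8.8 − 6.96 = 1.84%.

1.840%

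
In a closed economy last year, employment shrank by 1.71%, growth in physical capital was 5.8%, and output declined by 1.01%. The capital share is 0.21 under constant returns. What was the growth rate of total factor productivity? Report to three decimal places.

-0.877%

Labor's share = 1 − 0.21 = 0.79.
Physical capital: 0.21 × 5.8 = 1.218 pp.
Employment: 0.79 × (-1.71) = -1.3509 pp.
TFP growth = -1.01 + 0.1329 = -0.8771%.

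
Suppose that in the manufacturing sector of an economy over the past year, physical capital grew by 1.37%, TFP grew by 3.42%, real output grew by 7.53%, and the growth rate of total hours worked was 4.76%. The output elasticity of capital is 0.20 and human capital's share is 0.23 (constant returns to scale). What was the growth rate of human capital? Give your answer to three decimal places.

Labor's share = 1 − 0.2 − 0.23 = 0.57.
gY = gA + 0.2×1.37 + 0.57×4.76 + 0.23×g.
0.23×g = 7.53 − 3.42 − 2.9872 = 1.1228.
g = 1.1228 / 0.23 = 4.88174%.

4.882%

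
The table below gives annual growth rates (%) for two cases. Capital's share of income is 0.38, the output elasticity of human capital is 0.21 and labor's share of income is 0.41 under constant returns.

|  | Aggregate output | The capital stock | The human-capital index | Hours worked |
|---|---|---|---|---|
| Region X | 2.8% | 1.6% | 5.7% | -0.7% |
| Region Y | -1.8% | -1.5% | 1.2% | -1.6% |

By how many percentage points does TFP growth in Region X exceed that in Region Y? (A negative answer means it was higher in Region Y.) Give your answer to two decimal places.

Labor's share = 1 − 0.38 − 0.21 = 0.41.
Region X: TFP = 2.8 − 0.608 − 1.197 + 0.287 = 1.282%.
Region Y: TFP = -1.8 + 0.57 − 0.252 + 0.656 = -0.826%.
Difference = 1.282 − (-0.826) = 2.108 pp.

2.11 percentage points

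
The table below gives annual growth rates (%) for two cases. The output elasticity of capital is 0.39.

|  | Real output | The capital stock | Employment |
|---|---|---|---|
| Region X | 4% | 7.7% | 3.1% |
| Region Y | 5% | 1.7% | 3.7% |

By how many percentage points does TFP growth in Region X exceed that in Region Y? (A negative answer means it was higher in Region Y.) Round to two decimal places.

-2.97 percentage points

Labor's share = 1 − 0.39 = 0.61.
Region X: TFP = 4 − 3.003 − 1.891 = -0.894%.
Region Y: TFP = 5 − 0.663 − 2.257 = 2.08%.
Difference = -0.894 − (2.08) = -2.974 pp.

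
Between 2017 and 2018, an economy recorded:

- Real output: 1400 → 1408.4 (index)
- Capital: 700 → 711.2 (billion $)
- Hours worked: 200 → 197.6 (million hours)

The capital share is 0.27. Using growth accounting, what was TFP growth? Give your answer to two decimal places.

1.04%

Real output growth = (1408.4 − 1400) / 1400 = 0.6%.
Capital growth = (711.2 − 700) / 700 = 1.6%.
Hours worked growth = (197.6 − 200) / 200 = -1.2%.
Labor's share = 1 − 0.27 = 0.73.
Capital: 0.27 × 1.6 = 0.432 pp.
Hours worked: 0.73 × (-1.2) = -0.876 pp.
TFP growth = 0.6 + 0.444 = 1.044%.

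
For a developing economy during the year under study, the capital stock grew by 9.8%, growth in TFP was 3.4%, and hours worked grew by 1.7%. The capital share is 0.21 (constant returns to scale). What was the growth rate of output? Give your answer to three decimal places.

Labor's share = 1 − 0.21 = 0.79.
The capital stock: 0.21 × 9.8 = 2.058 pp.
Hours worked: 0.79 × 1.7 = 1.343 pp.
Output growth = 3.4 + 3.401 = 6.801%.

6.801%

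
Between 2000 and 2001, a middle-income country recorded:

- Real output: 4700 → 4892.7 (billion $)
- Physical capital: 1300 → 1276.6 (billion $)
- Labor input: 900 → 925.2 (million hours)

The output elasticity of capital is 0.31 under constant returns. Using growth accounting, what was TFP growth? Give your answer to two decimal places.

TFP growth was 2.73%.

Real output growth = (4892.7 − 4700) / 4700 = 4.1%.
Physical capital growth = (1276.6 − 1300) / 1300 = -1.8%.
Labor input growth = (925.2 − 900) / 900 = 2.8%.
Labor's share = 1 − 0.31 = 0.69.
Physical capital: 0.31 × (-1.8) = -0.558 pp.
Labor input: 0.69 × 2.8 = 1.932 pp.
TFP growth = 4.1 − 1.374 = 2.726%.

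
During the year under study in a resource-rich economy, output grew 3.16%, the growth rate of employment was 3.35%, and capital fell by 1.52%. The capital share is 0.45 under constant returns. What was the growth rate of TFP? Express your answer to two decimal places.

2.00%

Labor's share = 1 − 0.45 = 0.55.
Capital: 0.45 × (-1.52) = -0.684 pp.
Employment: 0.55 × 3.35 = 1.8425 pp.
TFP growth = 3.16 − 1.1585 = 2.0015%.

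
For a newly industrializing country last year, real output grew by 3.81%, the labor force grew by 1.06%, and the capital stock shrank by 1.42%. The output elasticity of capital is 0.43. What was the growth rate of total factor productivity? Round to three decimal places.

Labor's share = 1 − 0.43 = 0.57.
The capital stock: 0.43 × (-1.42) = -0.6106 pp.
The labor force: 0.57 × 1.06 = 0.6042 pp.
TFP growth = 3.81 + 0.0064 = 3.8164%.

Total factor productivity grew 3.816%.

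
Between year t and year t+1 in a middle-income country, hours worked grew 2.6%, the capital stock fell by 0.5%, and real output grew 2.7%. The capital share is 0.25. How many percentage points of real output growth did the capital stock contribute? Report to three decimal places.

-0.125 percentage points

Contribution = share × growth = 0.25 × (-0.5) = -0.125 pp.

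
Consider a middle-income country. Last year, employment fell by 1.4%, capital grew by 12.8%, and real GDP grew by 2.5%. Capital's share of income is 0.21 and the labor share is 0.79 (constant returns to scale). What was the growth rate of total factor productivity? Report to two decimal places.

0.92%

Labor's share = 1 − 0.21 = 0.79.
Capital: 0.21 × 12.8 = 2.688 pp.
Employment: 0.79 × (-1.4) = -1.106 pp.
TFP growth = 2.5 − 1.582 = 0.918%.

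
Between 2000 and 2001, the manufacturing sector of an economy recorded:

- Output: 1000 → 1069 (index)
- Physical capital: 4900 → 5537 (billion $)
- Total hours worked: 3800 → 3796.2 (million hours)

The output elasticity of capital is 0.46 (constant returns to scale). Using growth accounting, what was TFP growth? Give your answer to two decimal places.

Output growth = (1069 − 1000) / 1000 = 6.9%.
Physical capital growth = (5537 − 4900) / 4900 = 13%.
Total hours worked growth = (3796.2 − 3800) / 3800 = -0.1%.
Labor's share = 1 − 0.46 = 0.54.
Physical capital: 0.46 × 13 = 5.98 pp.
Total hours worked: 0.54 × (-0.1) = -0.054 pp.
TFP growth = 6.9 − 5.926 = 0.974%.

TFP grew 0.97%.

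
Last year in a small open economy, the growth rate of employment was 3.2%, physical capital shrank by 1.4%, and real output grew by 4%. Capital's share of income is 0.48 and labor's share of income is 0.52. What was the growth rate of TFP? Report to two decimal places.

Labor's share = 1 − 0.48 = 0.52.
Physical capital: 0.48 × (-1.4) = -0.672 pp.
Employment: 0.52 × 3.2 = 1.664 pp.
TFP growth = 4 − 0.992 = 3.008%.

TFP grew 3.01%.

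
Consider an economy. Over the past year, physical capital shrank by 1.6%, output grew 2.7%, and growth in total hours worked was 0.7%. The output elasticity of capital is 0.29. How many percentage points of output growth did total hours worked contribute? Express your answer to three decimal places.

0.497 percentage points

Labor's share = 1 − 0.29 = 0.71.
Contribution = share × growth = 0.71 × 0.7 = 0.497 pp.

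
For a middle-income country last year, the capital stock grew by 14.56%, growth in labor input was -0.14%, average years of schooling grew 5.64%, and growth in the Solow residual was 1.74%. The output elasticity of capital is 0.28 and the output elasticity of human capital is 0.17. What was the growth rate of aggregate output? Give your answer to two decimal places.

6.70%

Labor's share = 1 − 0.28 − 0.17 = 0.55.
The capital stock: 0.28 × 14.56 = 4.0768 pp.
Average years of schooling: 0.17 × 5.64 = 0.9588 pp.
Labor input: 0.55 × (-0.14) = -0.077 pp.
Output growth = 1.74 + 4.9586 = 6.6986%.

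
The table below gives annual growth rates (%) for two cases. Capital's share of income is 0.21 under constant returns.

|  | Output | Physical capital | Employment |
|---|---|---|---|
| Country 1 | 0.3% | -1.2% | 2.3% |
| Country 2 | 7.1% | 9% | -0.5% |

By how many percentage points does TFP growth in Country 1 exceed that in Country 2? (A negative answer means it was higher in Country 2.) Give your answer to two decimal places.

-6.87 percentage points

Labor's share = 1 − 0.21 = 0.79.
Country 1: TFP = 0.3 + 0.252 − 1.817 = -1.265%.
Country 2: TFP = 7.1 − 1.89 + 0.395 = 5.605%.
Difference = -1.265 − (5.605) = -6.87 pp.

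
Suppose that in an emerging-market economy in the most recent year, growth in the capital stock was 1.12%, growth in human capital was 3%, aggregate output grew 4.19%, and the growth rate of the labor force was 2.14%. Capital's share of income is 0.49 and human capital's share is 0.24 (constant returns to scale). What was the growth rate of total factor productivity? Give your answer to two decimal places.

2.34%

Labor's share = 1 − 0.49 − 0.24 = 0.27.
The capital stock: 0.49 × 1.12 = 0.5488 pp.
Human capital: 0.24 × 3 = 0.72 pp.
The labor force: 0.27 × 2.14 = 0.5778 pp.
TFP growth = 4.19 − 1.8466 = 2.3434%.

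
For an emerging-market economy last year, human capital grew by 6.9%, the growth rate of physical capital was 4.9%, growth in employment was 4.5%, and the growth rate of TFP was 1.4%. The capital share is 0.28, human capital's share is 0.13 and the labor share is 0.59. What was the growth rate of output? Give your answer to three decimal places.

6.324%

Labor's share = 1 − 0.28 − 0.13 = 0.59.
Physical capital: 0.28 × 4.9 = 1.372 pp.
Human capital: 0.13 × 6.9 = 0.897 pp.
Employment: 0.59 × 4.5 = 2.655 pp.
Output growth = 1.4 + 4.924 = 6.324%.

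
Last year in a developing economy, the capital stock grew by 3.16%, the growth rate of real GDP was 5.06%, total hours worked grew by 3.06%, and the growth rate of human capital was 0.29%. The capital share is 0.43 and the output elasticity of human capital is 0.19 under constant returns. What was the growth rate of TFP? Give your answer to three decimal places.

TFP growth was 2.483%.

Labor's share = 1 − 0.43 − 0.19 = 0.38.
The capital stock: 0.43 × 3.16 = 1.3588 pp.
Human capital: 0.19 × 0.29 = 0.0551 pp.
Total hours worked: 0.38 × 3.06 = 1.1628 pp.
TFP growth = 5.06 − 2.5767 = 2.4833%.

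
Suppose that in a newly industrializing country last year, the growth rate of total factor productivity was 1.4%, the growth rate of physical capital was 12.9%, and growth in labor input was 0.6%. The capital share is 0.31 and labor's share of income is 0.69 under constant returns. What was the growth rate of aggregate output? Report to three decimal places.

Labor's share = 1 − 0.31 = 0.69.
Physical capital: 0.31 × 12.9 = 3.999 pp.
Labor input: 0.69 × 0.6 = 0.414 pp.
Output growth = 1.4 + 4.413 = 5.813%.

5.813%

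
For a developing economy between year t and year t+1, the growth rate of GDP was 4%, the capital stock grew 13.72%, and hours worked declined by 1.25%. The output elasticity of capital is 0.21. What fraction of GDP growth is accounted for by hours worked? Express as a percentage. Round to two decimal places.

Hours worked accounted for -24.69% of growth.

Labor's share = 1 − 0.21 = 0.79.
Hours worked contributed 0.79 × (-1.25) = -0.9875 pp.
Share of growth = -0.9875 / 4 × 100 = -24.6875%.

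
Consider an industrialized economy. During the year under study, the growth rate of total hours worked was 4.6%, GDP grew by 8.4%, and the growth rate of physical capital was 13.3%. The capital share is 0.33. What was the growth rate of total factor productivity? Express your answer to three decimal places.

Total factor productivity growth was 0.929%.

Labor's share = 1 − 0.33 = 0.67.
Physical capital: 0.33 × 13.3 = 4.389 pp.
Total hours worked: 0.67 × 4.6 = 3.082 pp.
TFP growth = 8.4 − 7.471 = 0.929%.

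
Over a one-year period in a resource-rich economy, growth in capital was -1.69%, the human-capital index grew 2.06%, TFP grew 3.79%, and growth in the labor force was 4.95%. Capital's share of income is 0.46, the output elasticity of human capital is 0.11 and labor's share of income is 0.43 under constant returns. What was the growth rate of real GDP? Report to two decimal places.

Labor's share = 1 − 0.46 − 0.11 = 0.43.
Capital: 0.46 × (-1.69) = -0.7774 pp.
The human-capital index: 0.11 × 2.06 = 0.2266 pp.
The labor force: 0.43 × 4.95 = 2.1285 pp.
Output growth = 3.79 + 1.5777 = 5.3677%.

5.37%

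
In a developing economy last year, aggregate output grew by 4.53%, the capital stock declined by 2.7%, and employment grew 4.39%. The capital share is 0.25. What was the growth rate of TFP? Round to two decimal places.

Labor's share = 1 − 0.25 = 0.75.
The capital stock: 0.25 × (-2.7) = -0.675 pp.
Employment: 0.75 × 4.39 = 3.2925 pp.
TFP growth = 4.53 − 2.6175 = 1.9125%.

TFP grew 1.91%.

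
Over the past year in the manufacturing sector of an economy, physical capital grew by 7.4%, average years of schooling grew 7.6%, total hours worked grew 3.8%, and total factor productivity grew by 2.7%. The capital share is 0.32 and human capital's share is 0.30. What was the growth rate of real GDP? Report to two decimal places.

Labor's share = 1 − 0.32 − 0.3 = 0.38.
Physical capital: 0.32 × 7.4 = 2.368 pp.
Average years of schooling: 0.3 × 7.6 = 2.28 pp.
Total hours worked: 0.38 × 3.8 = 1.444 pp.
Output growth = 2.7 + 6.092 = 8.792%.

8.79%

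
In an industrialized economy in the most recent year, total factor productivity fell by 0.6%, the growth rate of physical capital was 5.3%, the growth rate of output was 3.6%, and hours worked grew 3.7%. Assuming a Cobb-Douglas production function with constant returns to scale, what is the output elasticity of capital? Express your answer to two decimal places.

gY = gA + α·gK + (1−α)·gL, so gY − gA − gL = α(gK − gL).
3.6 + 0.6 − 3.7 = α × (5.3 − 3.7).
0.5 = 1.6 α, so α = 0.3125.

0.31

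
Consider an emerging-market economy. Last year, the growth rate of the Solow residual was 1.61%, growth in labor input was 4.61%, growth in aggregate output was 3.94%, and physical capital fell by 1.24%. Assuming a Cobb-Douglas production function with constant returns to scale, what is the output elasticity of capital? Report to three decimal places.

0.390

gY = gA + α·gK + (1−α)·gL, so gY − gA − gL = α(gK − gL).
3.94 − 1.61 − 4.61 = α × (-1.24 − 4.61).
-2.28 = -5.85 α, so α = 0.38974.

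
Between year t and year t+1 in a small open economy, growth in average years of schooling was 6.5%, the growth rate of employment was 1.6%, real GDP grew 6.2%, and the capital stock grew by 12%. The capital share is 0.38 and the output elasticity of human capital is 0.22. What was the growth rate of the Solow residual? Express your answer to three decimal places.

Labor's share = 1 − 0.38 − 0.22 = 0.4.
The capital stock: 0.38 × 12 = 4.56 pp.
Average years of schooling: 0.22 × 6.5 = 1.43 pp.
Employment: 0.4 × 1.6 = 0.64 pp.
TFP growth = 6.2 − 6.63 = -0.43%.

-0.430%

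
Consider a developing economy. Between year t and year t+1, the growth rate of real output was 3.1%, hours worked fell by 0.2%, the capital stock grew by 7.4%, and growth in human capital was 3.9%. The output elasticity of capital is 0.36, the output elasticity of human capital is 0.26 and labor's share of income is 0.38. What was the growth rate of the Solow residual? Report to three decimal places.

-0.502%

Labor's share = 1 − 0.36 − 0.26 = 0.38.
The capital stock: 0.36 × 7.4 = 2.664 pp.
Human capital: 0.26 × 3.9 = 1.014 pp.
Hours worked: 0.38 × (-0.2) = -0.076 pp.
TFP growth = 3.1 − 3.602 = -0.502%.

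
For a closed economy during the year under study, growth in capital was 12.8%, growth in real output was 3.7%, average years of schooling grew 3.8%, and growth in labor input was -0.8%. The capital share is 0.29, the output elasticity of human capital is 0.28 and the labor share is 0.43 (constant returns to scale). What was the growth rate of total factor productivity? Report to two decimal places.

Labor's share = 1 − 0.29 − 0.28 = 0.43.
Capital: 0.29 × 12.8 = 3.712 pp.
Average years of schooling: 0.28 × 3.8 = 1.064 pp.
Labor input: 0.43 × (-0.8) = -0.344 pp.
TFP growth = 3.7 − 4.432 = -0.732%.

-0.73%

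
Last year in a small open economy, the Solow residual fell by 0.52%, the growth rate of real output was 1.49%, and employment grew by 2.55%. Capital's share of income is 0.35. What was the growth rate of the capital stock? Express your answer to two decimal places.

Labor's share = 1 − 0.35 = 0.65.
gY = gA + 0.65×2.55 + 0.35×g.
0.35×g = 1.49 + 0.52 − 1.6575 = 0.3525.
g = 0.3525 / 0.35 = 1.0071%.

1.01%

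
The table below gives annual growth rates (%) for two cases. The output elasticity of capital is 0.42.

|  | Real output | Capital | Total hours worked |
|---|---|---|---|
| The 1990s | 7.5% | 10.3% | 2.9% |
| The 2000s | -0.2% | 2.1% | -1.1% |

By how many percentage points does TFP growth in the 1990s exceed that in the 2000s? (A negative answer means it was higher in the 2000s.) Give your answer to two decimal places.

1.94 percentage points

Labor's share = 1 − 0.42 = 0.58.
The 1990s: TFP = 7.5 − 4.326 − 1.682 = 1.492%.
The 2000s: TFP = -0.2 − 0.882 + 0.638 = -0.444%.
Difference = 1.492 − (-0.444) = 1.936 pp.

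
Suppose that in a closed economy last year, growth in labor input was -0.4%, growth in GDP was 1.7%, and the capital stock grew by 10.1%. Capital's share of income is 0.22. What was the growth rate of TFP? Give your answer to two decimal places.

-0.21%

Labor's share = 1 − 0.22 = 0.78.
The capital stock: 0.22 × 10.1 = 2.222 pp.
Labor input: 0.78 × (-0.4) = -0.312 pp.
TFP growth = 1.7 − 1.91 = -0.21%.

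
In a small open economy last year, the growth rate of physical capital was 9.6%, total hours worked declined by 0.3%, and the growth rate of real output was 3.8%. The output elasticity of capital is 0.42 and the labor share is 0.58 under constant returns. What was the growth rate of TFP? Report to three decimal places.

Labor's share = 1 − 0.42 = 0.58.
Physical capital: 0.42 × 9.6 = 4.032 pp.
Total hours worked: 0.58 × (-0.3) = -0.174 pp.
TFP growth = 3.8 − 3.858 = -0.058%.

-0.058%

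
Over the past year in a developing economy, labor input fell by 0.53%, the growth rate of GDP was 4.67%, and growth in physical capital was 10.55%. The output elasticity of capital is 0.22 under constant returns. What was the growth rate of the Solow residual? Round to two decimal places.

2.76%

Labor's share = 1 − 0.22 = 0.78.
Physical capital: 0.22 × 10.55 = 2.321 pp.
Labor input: 0.78 × (-0.53) = -0.4134 pp.
TFP growth = 4.67 − 1.9076 = 2.7624%.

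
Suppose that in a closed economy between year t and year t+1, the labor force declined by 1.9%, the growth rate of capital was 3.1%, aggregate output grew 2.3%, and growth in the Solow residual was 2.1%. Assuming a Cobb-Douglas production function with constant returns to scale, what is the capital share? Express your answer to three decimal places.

gY = gA + α·gK + (1−α)·gL, so gY − gA − gL = α(gK − gL).
2.3 − 2.1 + 1.9 = α × (3.1 − (-1.9)).
2.1 = 5 α, so α = 0.42.

0.420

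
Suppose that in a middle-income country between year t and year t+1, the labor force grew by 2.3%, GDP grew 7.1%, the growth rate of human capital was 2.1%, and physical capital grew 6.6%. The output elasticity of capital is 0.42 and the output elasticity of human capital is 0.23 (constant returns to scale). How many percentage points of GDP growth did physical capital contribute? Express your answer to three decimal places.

Contribution = share × growth = 0.42 × 6.6 = 2.772 pp.

2.772 percentage points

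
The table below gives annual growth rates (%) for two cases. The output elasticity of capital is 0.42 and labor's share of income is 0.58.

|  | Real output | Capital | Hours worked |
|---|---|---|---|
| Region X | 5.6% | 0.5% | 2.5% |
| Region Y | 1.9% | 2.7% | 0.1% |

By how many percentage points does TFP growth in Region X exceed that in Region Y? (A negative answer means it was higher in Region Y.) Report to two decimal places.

3.23 percentage points

Labor's share = 1 − 0.42 = 0.58.
Region X: TFP = 5.6 − 0.21 − 1.45 = 3.94%.
Region Y: TFP = 1.9 − 1.134 − 0.058 = 0.708%.
Difference = 3.94 − (0.708) = 3.232 pp.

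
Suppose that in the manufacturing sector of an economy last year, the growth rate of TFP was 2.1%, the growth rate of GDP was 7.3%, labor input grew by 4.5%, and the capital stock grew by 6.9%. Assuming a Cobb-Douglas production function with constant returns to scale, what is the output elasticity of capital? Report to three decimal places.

0.292

gY = gA + α·gK + (1−α)·gL, so gY − gA − gL = α(gK − gL).
7.3 − 2.1 − 4.5 = α × (6.9 − 4.5).
0.7 = 2.4 α, so α = 0.29167.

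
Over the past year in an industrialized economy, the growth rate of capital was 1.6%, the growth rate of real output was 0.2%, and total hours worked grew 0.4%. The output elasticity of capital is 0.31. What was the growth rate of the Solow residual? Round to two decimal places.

Labor's share = 1 − 0.31 = 0.69.
Capital: 0.31 × 1.6 = 0.496 pp.
Total hours worked: 0.69 × 0.4 = 0.276 pp.
TFP growth = 0.2 − 0.772 = -0.572%.

-0.57%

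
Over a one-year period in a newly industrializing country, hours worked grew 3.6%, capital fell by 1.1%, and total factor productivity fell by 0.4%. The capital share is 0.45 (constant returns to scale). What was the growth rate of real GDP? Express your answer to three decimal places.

Labor's share = 1 − 0.45 = 0.55.
Capital: 0.45 × (-1.1) = -0.495 pp.
Hours worked: 0.55 × 3.6 = 1.98 pp.
Output growth = -0.4 + 1.485 = 1.085%.

1.085%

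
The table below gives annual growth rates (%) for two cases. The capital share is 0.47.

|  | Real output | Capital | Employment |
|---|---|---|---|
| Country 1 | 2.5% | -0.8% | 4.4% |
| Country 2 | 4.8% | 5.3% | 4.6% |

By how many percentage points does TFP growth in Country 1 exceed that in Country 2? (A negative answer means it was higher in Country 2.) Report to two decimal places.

0.67 percentage points

Labor's share = 1 − 0.47 = 0.53.
Country 1: TFP = 2.5 + 0.376 − 2.332 = 0.544%.
Country 2: TFP = 4.8 − 2.491 − 2.438 = -0.129%.
Difference = 0.544 − (-0.129) = 0.673 pp.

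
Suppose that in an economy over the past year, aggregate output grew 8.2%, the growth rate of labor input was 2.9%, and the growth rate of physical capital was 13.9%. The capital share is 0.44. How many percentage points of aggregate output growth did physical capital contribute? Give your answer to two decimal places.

Contribution = share × growth = 0.44 × 13.9 = 6.116 pp.

6.12 percentage points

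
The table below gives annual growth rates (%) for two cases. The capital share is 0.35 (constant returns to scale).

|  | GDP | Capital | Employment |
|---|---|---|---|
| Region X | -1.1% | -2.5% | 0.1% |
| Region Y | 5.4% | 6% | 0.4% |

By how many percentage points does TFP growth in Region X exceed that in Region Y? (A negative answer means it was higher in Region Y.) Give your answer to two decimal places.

Labor's share = 1 − 0.35 = 0.65.
Region X: TFP = -1.1 + 0.875 − 0.065 = -0.29%.
Region Y: TFP = 5.4 − 2.1 − 0.26 = 3.04%.
Difference = -0.29 − (3.04) = -3.33 pp.

-3.33 percentage points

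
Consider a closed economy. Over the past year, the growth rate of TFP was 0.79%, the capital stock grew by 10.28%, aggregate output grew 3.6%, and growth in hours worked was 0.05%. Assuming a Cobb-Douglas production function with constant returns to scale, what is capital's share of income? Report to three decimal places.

gY = gA + α·gK + (1−α)·gL, so gY − gA − gL = α(gK − gL).
3.6 − 0.79 − 0.05 = α × (10.28 − 0.05).
2.76 = 10.23 α, so α = 0.26979.

α = 0.270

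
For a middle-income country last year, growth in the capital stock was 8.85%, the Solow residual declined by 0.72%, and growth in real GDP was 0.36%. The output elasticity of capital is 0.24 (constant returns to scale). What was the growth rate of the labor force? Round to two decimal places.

-1.37%

Labor's share = 1 − 0.24 = 0.76.
gY = gA + 0.24×8.85 + 0.76×g.
0.76×g = 0.36 + 0.72 − 2.124 = -1.044.
g = -1.044 / 0.76 = -1.3737%.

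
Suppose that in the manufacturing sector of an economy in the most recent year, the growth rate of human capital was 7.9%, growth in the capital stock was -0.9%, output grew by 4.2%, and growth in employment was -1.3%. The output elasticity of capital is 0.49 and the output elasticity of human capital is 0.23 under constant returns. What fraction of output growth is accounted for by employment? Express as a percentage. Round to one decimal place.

Labor's share = 1 − 0.49 − 0.23 = 0.28.
Employment contributed 0.28 × (-1.3) = -0.364 pp.
Share of growth = -0.364 / 4.2 × 100 = -8.667%.

Employment accounted for -8.7% of growth.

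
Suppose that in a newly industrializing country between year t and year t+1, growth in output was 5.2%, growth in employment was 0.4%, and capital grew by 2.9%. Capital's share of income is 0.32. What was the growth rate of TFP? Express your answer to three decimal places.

4.000%

Labor's share = 1 − 0.32 = 0.68.
Capital: 0.32 × 2.9 = 0.928 pp.
Employment: 0.68 × 0.4 = 0.272 pp.
TFP growth = 5.2 − 1.2 = 4%.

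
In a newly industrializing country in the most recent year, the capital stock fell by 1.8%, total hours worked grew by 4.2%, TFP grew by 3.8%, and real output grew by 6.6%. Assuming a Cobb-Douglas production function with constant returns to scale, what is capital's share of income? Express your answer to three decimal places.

Capital's share of income is 0.233.

gY = gA + α·gK + (1−α)·gL, so gY − gA − gL = α(gK − gL).
6.6 − 3.8 − 4.2 = α × (-1.8 − 4.2).
-1.4 = -6 α, so α = 0.23333.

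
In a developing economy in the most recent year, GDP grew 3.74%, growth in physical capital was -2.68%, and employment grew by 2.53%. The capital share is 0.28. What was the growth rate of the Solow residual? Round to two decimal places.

Labor's share = 1 − 0.28 = 0.72.
Physical capital: 0.28 × (-2.68) = -0.7504 pp.
Employment: 0.72 × 2.53 = 1.8216 pp.
TFP growth = 3.74 − 1.0712 = 2.6688%.

2.67%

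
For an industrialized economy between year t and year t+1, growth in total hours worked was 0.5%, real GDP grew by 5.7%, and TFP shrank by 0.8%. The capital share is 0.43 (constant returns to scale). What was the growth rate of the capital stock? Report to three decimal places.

Labor's share = 1 − 0.43 = 0.57.
gY = gA + 0.57×0.5 + 0.43×g.
0.43×g = 5.7 + 0.8 − 0.285 = 6.215.
g = 6.215 / 0.43 = 14.45349%.

14.453%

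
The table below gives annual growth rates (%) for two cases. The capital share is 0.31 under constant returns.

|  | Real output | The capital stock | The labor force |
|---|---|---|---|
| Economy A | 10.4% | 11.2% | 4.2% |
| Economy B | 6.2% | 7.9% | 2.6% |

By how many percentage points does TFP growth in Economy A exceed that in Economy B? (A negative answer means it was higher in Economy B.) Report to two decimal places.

Labor's share = 1 − 0.31 = 0.69.
Economy A: TFP = 10.4 − 3.472 − 2.898 = 4.03%.
Economy B: TFP = 6.2 − 2.449 − 1.794 = 1.957%.
Difference = 4.03 − (1.957) = 2.073 pp.

2.07 percentage points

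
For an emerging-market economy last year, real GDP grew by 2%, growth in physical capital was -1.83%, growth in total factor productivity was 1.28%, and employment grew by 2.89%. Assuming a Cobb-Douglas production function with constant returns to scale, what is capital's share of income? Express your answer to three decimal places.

0.460

gY = gA + α·gK + (1−α)·gL, so gY − gA − gL = α(gK − gL).
2 − 1.28 − 2.89 = α × (-1.83 − 2.89).
-2.17 = -4.72 α, so α = 0.45975.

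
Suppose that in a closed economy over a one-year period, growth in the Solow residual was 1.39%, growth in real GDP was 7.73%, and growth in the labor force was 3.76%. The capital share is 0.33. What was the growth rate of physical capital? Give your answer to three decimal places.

Labor's share = 1 − 0.33 = 0.67.
gY = gA + 0.67×3.76 + 0.33×g.
0.33×g = 7.73 − 1.39 − 2.5192 = 3.8208.
g = 3.8208 / 0.33 = 11.57818%.

11.578%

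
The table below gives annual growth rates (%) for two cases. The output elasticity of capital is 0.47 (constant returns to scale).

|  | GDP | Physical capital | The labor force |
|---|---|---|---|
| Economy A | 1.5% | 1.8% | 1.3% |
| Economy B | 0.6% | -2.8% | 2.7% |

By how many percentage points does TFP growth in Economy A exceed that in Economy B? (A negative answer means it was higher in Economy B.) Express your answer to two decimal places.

-0.52 percentage points

Labor's share = 1 − 0.47 = 0.53.
Economy A: TFP = 1.5 − 0.846 − 0.689 = -0.035%.
Economy B: TFP = 0.6 + 1.316 − 1.431 = 0.485%.
Difference = -0.035 − (0.485) = -0.52 pp.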